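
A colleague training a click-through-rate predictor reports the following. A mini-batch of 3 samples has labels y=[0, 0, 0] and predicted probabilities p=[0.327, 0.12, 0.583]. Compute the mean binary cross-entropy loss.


L[0] = -ln(1-0.327) = -ln(0.673) = 0.396
L[1] = -ln(1-0.12) = -ln(0.88) = 0.1278
L[2] = -ln(1-0.583) = -ln(0.417) = 0.8747
mean = (0.396 + 0.1278 + 0.8747)/3 = 0.4662

0.4662


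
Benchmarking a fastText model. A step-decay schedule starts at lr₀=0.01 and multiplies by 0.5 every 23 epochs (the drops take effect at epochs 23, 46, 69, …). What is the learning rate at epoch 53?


n_drops = ⌊53/23⌋ = 2
lr = 0.01·0.5^2 = 0.01·0.25 = 0.0025

0.0025


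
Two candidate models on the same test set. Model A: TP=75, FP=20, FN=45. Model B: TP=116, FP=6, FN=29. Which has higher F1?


Model A: P=75/95=0.7895, R=75/120=0.625, F1=2PR/(P+R)=2TP/(2TP+FP+FN)=150/215=0.6977
Model B: P=116/122=0.9508, R=116/145=0.8, F1=2PR/(P+R)=2TP/(2TP+FP+FN)=232/267=0.8689
0.6977 < 0.8689 → Model B

Model B


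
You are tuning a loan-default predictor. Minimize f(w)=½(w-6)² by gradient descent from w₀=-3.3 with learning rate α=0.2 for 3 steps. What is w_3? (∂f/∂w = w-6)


step 1: grad = -3.3-6 = -9.3; w = -3.3 - 0.2·(-9.3) = -1.44
step 2: grad = -1.44-6 = -7.44; w = -1.44 - 0.2·(-7.44) = 0.048
step 3: grad = 0.048-6 = -5.952; w = 0.048 - 0.2·(-5.952) = 1.2384

1.2384


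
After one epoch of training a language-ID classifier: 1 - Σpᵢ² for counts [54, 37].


Probabilities: [54/91, 37/91] ≈ [0.5934, 0.4066]
Σpᵢ² = (2916 + 1369)/91² = 4285/8281
Gini = 1 - Σpᵢ² = 1 - 4285/8281 = 0.4826

0.4826


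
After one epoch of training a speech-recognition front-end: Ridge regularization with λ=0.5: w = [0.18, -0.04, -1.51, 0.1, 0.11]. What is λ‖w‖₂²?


‖w‖₂² = (0.18)² + (-0.04)² + (-1.51)² + (0.1)² + (0.11)²
     = 0.0324 + 0.0016 + 2.2801 + 0.01 + 0.0121
     = 2.3362
λ·‖w‖₂² = 0.5·2.3362 = 1.1681

1.1681


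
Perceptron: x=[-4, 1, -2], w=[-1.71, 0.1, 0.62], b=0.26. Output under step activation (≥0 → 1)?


z = (-4)·(-1.71) + (1)·(0.1) + (-2)·(0.62) + 0.26
  = 5.96
step(z) = 1 (z≥0)

1


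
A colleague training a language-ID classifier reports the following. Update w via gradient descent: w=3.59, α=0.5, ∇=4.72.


w_new = w - α·∇
= 3.59 - 0.5·4.72
= 3.59 - 2.36
= 1.23

1.23


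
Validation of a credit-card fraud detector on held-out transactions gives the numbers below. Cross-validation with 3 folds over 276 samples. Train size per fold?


Fold size = 276/3 = 92
Training per fold = 276 - 92 = 184

184


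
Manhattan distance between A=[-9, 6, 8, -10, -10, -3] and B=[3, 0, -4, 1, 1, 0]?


d = |-9-3| + |6-0| + |8+ 4| + |-10-1| + |-10-1| + |-3-0|
  = 12 + 6 + 12 + 11 + 11 + 3
  = 55

55


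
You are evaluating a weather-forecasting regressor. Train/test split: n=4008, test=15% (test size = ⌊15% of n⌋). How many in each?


Test = ⌊4008·15/100⌋ = 601
Train = 4008 - 601 = 3407

Train: 3407, Test: 601


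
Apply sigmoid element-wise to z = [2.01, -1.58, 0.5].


σ(2.01) = 1/(1+e^-2.01) = 0.8818
σ(-1.58) = 1/(1+e^1.58) = 0.1708
σ(0.5) = 1/(1+e^-0.5) = 0.6225
result = [0.8818, 0.1708, 0.6225]

[0.8818, 0.1708, 0.6225]


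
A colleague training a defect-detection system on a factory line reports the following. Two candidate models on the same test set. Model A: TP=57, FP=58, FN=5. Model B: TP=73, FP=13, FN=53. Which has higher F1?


Model A: P=57/115=0.4957, R=57/62=0.9194, F1=2PR/(P+R)=2TP/(2TP+FP+FN)=114/177=0.6441
Model B: P=73/86=0.8488, R=73/126=0.5794, F1=2PR/(P+R)=2TP/(2TP+FP+FN)=146/212=0.6887
0.6441 < 0.6887 → Model B

Model B


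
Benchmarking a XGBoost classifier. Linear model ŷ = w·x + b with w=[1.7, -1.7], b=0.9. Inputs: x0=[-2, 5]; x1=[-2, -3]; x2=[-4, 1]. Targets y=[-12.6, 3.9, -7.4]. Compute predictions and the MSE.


ŷ0 = (1.7)·(-2) + (-1.7)·(5) + 0.9 = -11.0
ŷ1 = (1.7)·(-2) + (-1.7)·(-3) + 0.9 = 2.6
ŷ2 = (1.7)·(-4) + (-1.7)·(1) + 0.9 = -7.6
errors² = [2.56, 1.69, 0.04]
MSE = 4.2900/3 = 1.43

1.43


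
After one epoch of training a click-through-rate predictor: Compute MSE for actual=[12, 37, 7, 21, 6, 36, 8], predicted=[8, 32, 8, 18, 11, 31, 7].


Squared errors: (12-8)²=16, (37-32)²=25, (7-8)²=1, (21-18)²=9, (6-11)²=25, (36-31)²=25, (8-7)²=1
Sum = 102
MSE = 102/7 = 102/7

102/7


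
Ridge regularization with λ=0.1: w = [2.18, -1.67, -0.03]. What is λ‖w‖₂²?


‖w‖₂² = (2.18)² + (-1.67)² + (-0.03)²
     = 4.7524 + 2.7889 + 0.0009
     = 7.5422
λ·‖w‖₂² = 0.1·7.5422 = 0.75422

0.75422


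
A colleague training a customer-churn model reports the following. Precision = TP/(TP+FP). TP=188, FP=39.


Precision = TP/(TP+FP)
= 188/(188+39)
= 188/227 = 82.82%

82.82%


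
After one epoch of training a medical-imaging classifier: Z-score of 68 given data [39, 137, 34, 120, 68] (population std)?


μ = 79.6, σ = 41.9266
z = (68 - 79.6)/41.9266 = -0.2767

-0.2767


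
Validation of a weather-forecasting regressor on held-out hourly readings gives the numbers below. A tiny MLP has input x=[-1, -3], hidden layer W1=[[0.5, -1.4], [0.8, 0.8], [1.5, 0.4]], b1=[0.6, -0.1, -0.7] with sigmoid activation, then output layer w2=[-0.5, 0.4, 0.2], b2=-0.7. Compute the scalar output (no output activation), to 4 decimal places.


z1[0] = (0.5)·(-1) + (-1.4)·(-3) + 0.6 = 4.3
z1[1] = (0.8)·(-1) + (0.8)·(-3) - 0.1 = -3.3
z1[2] = (1.5)·(-1) + (0.4)·(-3) - 0.7 = -3.4
h = sigmoid(z1) = [0.9866, 0.0356, 0.0323]
output = (-0.5)·(0.9866) + (0.4)·(0.0356) + (0.2)·(0.0323) - 0.7 = -1.1726

-1.1726


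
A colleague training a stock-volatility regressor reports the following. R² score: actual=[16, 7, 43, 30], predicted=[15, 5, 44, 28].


ȳ = 24
SS_res = Σ(y-ŷ)² = 10
SS_tot = Σ(y-ȳ)² = 750
R² = 1 - SS_res/SS_tot = 1 - 0.0133 = 0.9867

0.9867


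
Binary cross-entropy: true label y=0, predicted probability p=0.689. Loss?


BCE = -[y·ln(p) + (1-y)·ln(1-p)]
= -0 - 1·ln(1-0.689)
= -ln(0.311) = 1.168

1.168


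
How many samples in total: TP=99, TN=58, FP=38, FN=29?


Total = TP + TN + FP + FN
= 99 + 58 + 38 + 29
= 224
(Predicted positive: 137, predicted negative: 87)

224


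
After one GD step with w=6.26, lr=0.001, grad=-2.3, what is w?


w_new = w - α·∇
= 6.26 - 0.001·-2.3
= 6.26 + 0.0023
= 6.2623

6.2623


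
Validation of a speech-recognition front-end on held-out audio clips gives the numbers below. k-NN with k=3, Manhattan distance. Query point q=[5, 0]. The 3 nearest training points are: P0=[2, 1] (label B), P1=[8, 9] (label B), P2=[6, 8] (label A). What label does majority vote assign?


d(q,P0) = 4  (label B)
d(q,P1) = 12  (label B)
d(q,P2) = 9  (label A)
Votes: A=1, B=2
Majority → B

B


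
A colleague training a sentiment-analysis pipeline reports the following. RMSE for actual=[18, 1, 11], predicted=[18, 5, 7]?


MSE = 32/3 = 10.6667
RMSE = √(32/3) = 3.266

3.266


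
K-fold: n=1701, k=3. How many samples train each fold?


Fold size = 1701/3 = 567
Training per fold = 1701 - 567 = 1134

1134


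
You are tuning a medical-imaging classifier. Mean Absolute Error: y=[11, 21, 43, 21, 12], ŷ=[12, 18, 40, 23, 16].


Absolute errors: |11-12|=1, |21-18|=3, |43-40|=3, |21-23|=2, |12-16|=4
Sum = 13
MAE = 13/5 = 13/5

13/5


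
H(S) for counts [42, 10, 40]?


Probabilities: [42/92, 10/92, 40/92] ≈ [0.4565, 0.1087, 0.4348]
H = -((42/92)·log₂(42/92) + (10/92)·log₂(10/92) + (40/92)·log₂(40/92))
  = 1.3869 bits

1.3869 bits


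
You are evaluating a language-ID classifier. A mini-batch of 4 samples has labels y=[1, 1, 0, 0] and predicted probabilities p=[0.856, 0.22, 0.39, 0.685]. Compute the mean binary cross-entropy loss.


L[0] = -ln(0.856) = 0.1555
L[1] = -ln(0.22) = 1.5141
L[2] = -ln(1-0.39) = -ln(0.61) = 0.4943
L[3] = -ln(1-0.685) = -ln(0.315) = 1.1552
mean = (0.1555 + 1.5141 + 0.4943 + 1.1552)/4 = 0.8298

0.8298


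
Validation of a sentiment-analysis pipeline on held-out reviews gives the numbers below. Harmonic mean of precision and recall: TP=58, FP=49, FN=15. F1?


Precision = 58/107 = 0.5421
Recall = 58/73 = 0.7945
F1 = 2·P·R/(P+R) = 2·TP/(2·TP+FP+FN) = 116/(116+49+15) = 116/180 = 0.6444

0.6444


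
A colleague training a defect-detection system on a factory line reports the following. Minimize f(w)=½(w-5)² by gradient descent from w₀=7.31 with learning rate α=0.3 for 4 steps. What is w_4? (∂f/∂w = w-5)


step 1: grad = 7.31-5 = 2.31; w = 7.31 - 0.3·(2.31) = 6.617
step 2: grad = 6.617-5 = 1.617; w = 6.617 - 0.3·(1.617) = 6.1319
step 3: grad = 6.1319-5 = 1.1319; w = 6.1319 - 0.3·(1.1319) = 5.79233
step 4: grad = 5.79233-5 = 0.79233; w = 5.79233 - 0.3·(0.79233) = 5.554631

5.554631


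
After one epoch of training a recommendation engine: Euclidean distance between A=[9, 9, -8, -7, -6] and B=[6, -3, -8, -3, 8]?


d = √((9-6)² + (9+ 3)² + (-8+ 8)² + (-7+ 3)² + (-6-8)²)
  = √(9 + 144 + 0 + 16 + 196)
  = √365 = 19.105

19.105


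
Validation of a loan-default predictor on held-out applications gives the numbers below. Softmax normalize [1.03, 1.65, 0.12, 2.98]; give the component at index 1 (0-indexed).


Exponentials: e^1.03=2.8011, e^1.65=5.207, e^0.12=1.1275, e^2.98=19.6878
Sum = 28.8234
Softmax = [0.0972, 0.1807, 0.0391, 0.6831]
p[1] = 5.207/28.8234 = 0.1807

0.1807


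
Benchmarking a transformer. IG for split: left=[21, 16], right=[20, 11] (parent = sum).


Parent = [41, 27], H_parent = 0.9692
H_left = 0.9868 (n=37), H_right = 0.9383 (n=31)
H_children = (37/68)·0.9868 + (31/68)·0.9383 = 0.9647
IG = 0.9692 - 0.9647 = 0.0045

0.0045


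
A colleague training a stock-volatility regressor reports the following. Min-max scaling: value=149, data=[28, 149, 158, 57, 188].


min=28, max=188
(149-28)/(188-28) = 121/160 = 0.7562

0.7562


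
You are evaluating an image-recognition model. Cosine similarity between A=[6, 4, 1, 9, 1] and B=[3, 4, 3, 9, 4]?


A·B = 6·3 + 4·4 + 1·3 + 9·9 + 1·4 = 122
‖A‖ = √135 = 11.619, ‖B‖ = √131 = 11.4455
cos = 122/(√135·√131) = 122/√17685 = 0.9174

0.9174


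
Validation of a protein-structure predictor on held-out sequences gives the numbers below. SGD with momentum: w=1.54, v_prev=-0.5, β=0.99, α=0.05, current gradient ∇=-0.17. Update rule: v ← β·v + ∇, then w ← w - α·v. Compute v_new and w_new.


v_new = 0.99·-0.5 - 0.17 = -0.495 - 0.17 = -0.665
w_new = 1.54 - 0.05·-0.665 = 1.54 + 0.03325 = 1.57325

v_new=-0.665, w_new=1.57325


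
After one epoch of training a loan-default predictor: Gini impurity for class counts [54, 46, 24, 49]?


Probabilities: [54/173, 46/173, 24/173, 49/173] ≈ [0.3121, 0.2659, 0.1387, 0.2832]
Σpᵢ² = (2916 + 2116 + 576 + 2401)/173² = 8009/29929
Gini = 1 - Σpᵢ² = 1 - 8009/29929 = 0.7324

0.7324


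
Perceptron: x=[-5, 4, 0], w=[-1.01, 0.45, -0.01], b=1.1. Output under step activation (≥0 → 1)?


z = (-5)·(-1.01) + (4)·(0.45) + (0)·(-0.01) + 1.1
  = 7.95
step(z) = 1 (z≥0)

1


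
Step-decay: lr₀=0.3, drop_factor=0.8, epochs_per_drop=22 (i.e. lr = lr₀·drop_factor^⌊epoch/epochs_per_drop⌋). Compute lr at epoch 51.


n_drops = ⌊51/22⌋ = 2
lr = 0.3·0.8^2 = 0.3·0.64 = 0.192

0.192


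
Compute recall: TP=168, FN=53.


Recall = TP/(TP+FN)
= 168/(168+53)
= 168/221 = 76.02%

76.02%


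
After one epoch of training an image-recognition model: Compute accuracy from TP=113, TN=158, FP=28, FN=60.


Accuracy = (TP+TN)/(TP+TN+FP+FN)
= (113+158)/(359)
= 271/359 = 75.49%

75.49%


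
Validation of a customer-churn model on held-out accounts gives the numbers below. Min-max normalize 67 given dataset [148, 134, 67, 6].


min=6, max=148
(67-6)/(148-6) = 61/142 = 0.4296

0.4296


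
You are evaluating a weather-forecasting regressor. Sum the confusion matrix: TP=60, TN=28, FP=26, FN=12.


Total = TP + TN + FP + FN
= 60 + 28 + 26 + 12
= 126
(Predicted positive: 86, predicted negative: 40)

126


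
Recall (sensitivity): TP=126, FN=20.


Recall = TP/(TP+FN)
= 126/(126+20)
= 126/146 = 86.3%

86.3%


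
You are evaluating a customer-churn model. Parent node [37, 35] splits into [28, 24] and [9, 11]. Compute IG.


Parent = [37, 35], H_parent = 0.9994
H_left = 0.9957 (n=52), H_right = 0.9928 (n=20)
H_children = (52/72)·0.9957 + (20/72)·0.9928 = 0.9949
IG = 0.9994 - 0.9949 = 0.0045

0.0045


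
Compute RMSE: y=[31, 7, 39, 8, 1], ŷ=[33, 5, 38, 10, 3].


MSE = 17/5 = 3.4
RMSE = √(17/5) = 1.8439

1.8439


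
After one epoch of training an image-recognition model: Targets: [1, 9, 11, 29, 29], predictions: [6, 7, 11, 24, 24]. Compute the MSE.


Squared errors: (1-6)²=25, (9-7)²=4, (11-11)²=0, (29-24)²=25, (29-24)²=25
Sum = 79
MSE = 79/5 = 79/5

79/5


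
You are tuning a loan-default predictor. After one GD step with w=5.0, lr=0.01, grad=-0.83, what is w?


w_new = w - α·∇
= 5.0 - 0.01·-0.83
= 5.0 + 0.0083
= 5.0083

5.0083


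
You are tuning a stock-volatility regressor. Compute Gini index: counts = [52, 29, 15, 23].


Probabilities: [52/119, 29/119, 15/119, 23/119] ≈ [0.437, 0.2437, 0.1261, 0.1933]
Σpᵢ² = (2704 + 841 + 225 + 529)/119² = 4299/14161
Gini = 1 - Σpᵢ² = 1 - 4299/14161 = 0.6964

0.6964


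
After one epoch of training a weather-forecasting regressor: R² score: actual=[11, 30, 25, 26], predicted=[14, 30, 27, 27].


ȳ = 23
SS_res = Σ(y-ŷ)² = 14
SS_tot = Σ(y-ȳ)² = 206
R² = 1 - SS_res/SS_tot = 1 - 0.068 = 0.932

0.932


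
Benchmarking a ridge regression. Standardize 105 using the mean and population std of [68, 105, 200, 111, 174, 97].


μ = 125.8333, σ = 45.9181
z = (105 - 125.8333)/45.9181 = -0.4537

-0.4537


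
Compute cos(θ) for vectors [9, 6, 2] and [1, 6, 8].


A·B = 9·1 + 6·6 + 2·8 = 61
‖A‖ = √121 = 11, ‖B‖ = √101 = 10.0499
cos = 61/(√121·√101) = 61/√12221 = 0.5518

0.5518


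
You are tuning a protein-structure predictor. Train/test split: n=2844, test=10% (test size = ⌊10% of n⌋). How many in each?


Test = ⌊2844·10/100⌋ = 284
Train = 2844 - 284 = 2560

Train: 2560, Test: 284


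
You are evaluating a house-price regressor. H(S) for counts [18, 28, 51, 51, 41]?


Probabilities: [18/189, 28/189, 51/189, 51/189, 41/189] ≈ [0.0952, 0.1481, 0.2698, 0.2698, 0.2169]
H = -((18/189)·log₂(18/189) + (28/189)·log₂(28/189) + (51/189)·log₂(51/189) + (51/189)·log₂(51/189) + (41/189)·log₂(41/189))
  = 2.2294 bits

2.2294 bits


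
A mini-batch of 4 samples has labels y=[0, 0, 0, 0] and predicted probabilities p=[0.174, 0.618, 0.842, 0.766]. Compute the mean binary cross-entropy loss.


L[0] = -ln(1-0.174) = -ln(0.826) = 0.1912
L[1] = -ln(1-0.618) = -ln(0.382) = 0.9623
L[2] = -ln(1-0.842) = -ln(0.158) = 1.8452
L[3] = -ln(1-0.766) = -ln(0.234) = 1.4524
mean = (0.1912 + 0.9623 + 1.8452 + 1.4524)/4 = 1.1128

1.1128


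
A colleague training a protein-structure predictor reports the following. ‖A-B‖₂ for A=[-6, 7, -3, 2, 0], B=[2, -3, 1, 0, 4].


d = √((-6-2)² + (7+ 3)² + (-3-1)² + (2-0)² + (0-4)²)
  = √(64 + 100 + 16 + 4 + 16)
  = √200 = 14.1421

14.1421


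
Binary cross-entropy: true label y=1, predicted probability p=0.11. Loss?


BCE = -[y·ln(p) + (1-y)·ln(1-p)]
= -1·ln(0.11) - 0
= -ln(0.11) = 2.2073

2.2073


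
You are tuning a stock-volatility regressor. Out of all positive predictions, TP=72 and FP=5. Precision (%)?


Precision = TP/(TP+FP)
= 72/(72+5)
= 72/77 = 93.51%

93.51%


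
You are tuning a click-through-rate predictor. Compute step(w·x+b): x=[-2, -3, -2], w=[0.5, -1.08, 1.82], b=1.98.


z = (-2)·(0.5) + (-3)·(-1.08) + (-2)·(1.82) + 1.98
  = 0.58
step(z) = 1 (z≥0)

1


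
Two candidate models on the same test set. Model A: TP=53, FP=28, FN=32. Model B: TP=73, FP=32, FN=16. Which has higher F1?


Model A: P=53/81=0.6543, R=53/85=0.6235, F1=2PR/(P+R)=2TP/(2TP+FP+FN)=106/166=0.6386
Model B: P=73/105=0.6952, R=73/89=0.8202, F1=2PR/(P+R)=2TP/(2TP+FP+FN)=146/194=0.7526
0.6386 < 0.7526 → Model B

Model B


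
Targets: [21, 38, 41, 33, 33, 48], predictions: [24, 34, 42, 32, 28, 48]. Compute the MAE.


Absolute errors: |21-24|=3, |38-34|=4, |41-42|=1, |33-32|=1, |33-28|=5, |48-48|=0
Sum = 14
MAE = 14/6 = 7/3

7/3


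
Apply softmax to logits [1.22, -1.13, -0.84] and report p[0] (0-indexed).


Exponentials: e^1.22=3.3872, e^-1.13=0.323, e^-0.84=0.4317
Sum = 4.1419
Softmax = [0.8178, 0.078, 0.1042]
p[0] = 3.3872/4.1419 = 0.8178

0.8178


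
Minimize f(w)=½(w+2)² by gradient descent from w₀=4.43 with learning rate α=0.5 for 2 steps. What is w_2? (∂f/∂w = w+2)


step 1: grad = 4.43+2 = 6.43; w = 4.43 - 0.5·(6.43) = 1.215
step 2: grad = 1.215+2 = 3.215; w = 1.215 - 0.5·(3.215) = -0.3925

-0.3925


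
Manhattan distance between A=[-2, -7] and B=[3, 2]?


d = |-2-3| + |-7-2|
  = 5 + 9
  = 14

14


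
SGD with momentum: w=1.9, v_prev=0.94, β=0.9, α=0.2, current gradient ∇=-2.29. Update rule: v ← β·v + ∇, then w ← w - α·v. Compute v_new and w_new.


v_new = 0.9·0.94 - 2.29 = 0.846 - 2.29 = -1.444
w_new = 1.9 - 0.2·-1.444 = 1.9 + 0.2888 = 2.1888

v_new=-1.444, w_new=2.1888


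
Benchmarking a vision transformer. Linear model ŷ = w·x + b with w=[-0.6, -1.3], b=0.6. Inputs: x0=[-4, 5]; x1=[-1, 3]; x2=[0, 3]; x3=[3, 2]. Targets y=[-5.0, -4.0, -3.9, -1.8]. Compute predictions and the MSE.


ŷ0 = (-0.6)·(-4) + (-1.3)·(5) + 0.6 = -3.5
ŷ1 = (-0.6)·(-1) + (-1.3)·(3) + 0.6 = -2.7
ŷ2 = (-0.6)·(0) + (-1.3)·(3) + 0.6 = -3.3
ŷ3 = (-0.6)·(3) + (-1.3)·(2) + 0.6 = -3.8
errors² = [2.25, 1.69, 0.36, 4.0]
MSE = 8.3000/4 = 2.075

2.075


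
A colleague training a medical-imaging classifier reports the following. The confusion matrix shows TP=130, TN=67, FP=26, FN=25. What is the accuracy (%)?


Accuracy = (TP+TN)/(TP+TN+FP+FN)
= (130+67)/(248)
= 197/248 = 79.44%

79.44%


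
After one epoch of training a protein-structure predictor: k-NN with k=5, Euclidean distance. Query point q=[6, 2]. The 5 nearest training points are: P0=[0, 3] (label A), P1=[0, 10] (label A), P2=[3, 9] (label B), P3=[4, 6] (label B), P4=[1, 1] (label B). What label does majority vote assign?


d(q,P0) = 6.0828  (label A)
d(q,P1) = 10.0  (label A)
d(q,P2) = 7.6158  (label B)
d(q,P3) = 4.4721  (label B)
d(q,P4) = 5.099  (label B)
Votes: A=2, B=3
Majority → B

B


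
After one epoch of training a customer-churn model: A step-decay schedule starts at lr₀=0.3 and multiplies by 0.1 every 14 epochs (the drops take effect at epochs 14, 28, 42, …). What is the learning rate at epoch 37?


n_drops = ⌊37/14⌋ = 2
lr = 0.3·0.1^2 = 0.3·0.01 = 0.003

0.003


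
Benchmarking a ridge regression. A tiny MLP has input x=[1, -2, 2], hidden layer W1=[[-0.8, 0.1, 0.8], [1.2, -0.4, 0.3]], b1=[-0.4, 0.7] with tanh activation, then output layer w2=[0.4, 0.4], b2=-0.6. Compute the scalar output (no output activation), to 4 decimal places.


z1[0] = (-0.8)·(1) + (0.1)·(-2) + (0.8)·(2) - 0.4 = 0.2
z1[1] = (1.2)·(1) + (-0.4)·(-2) + (0.3)·(2) + 0.7 = 3.3
h = tanh(z1) = [0.1974, 0.9973]
output = (0.4)·(0.1974) + (0.4)·(0.9973) - 0.6 = -0.1221

-0.1221


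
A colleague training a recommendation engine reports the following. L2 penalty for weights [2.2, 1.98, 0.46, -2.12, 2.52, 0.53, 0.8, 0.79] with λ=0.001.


‖w‖₂² = (2.2)² + (1.98)² + (0.46)² + (-2.12)² + (2.52)² + (0.53)² + (0.8)² + (0.79)²
     = 4.84 + 3.9204 + 0.2116 + 4.4944 + 6.3504 + 0.2809 + 0.64 + 0.6241
     = 21.3618
λ·‖w‖₂² = 0.001·21.3618 = 0.021362

0.021362


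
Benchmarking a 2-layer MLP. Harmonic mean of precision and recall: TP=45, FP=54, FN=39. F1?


Precision = 45/99 = 0.4545
Recall = 45/84 = 0.5357
F1 = 2·P·R/(P+R) = 2·TP/(2·TP+FP+FN) = 90/(90+54+39) = 90/183 = 0.4918

0.4918


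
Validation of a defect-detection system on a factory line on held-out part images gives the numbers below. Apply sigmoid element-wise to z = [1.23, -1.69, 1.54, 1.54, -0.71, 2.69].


σ(1.23) = 1/(1+e^-1.23) = 0.7738
σ(-1.69) = 1/(1+e^1.69) = 0.1558
σ(1.54) = 1/(1+e^-1.54) = 0.8235
σ(1.54) = 1/(1+e^-1.54) = 0.8235
σ(-0.71) = 1/(1+e^0.71) = 0.3296
σ(2.69) = 1/(1+e^-2.69) = 0.9364
result = [0.7738, 0.1558, 0.8235, 0.8235, 0.3296, 0.9364]

[0.7738, 0.1558, 0.8235, 0.8235, 0.3296, 0.9364]


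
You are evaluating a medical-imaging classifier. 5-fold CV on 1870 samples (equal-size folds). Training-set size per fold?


Fold size = 1870/5 = 374
Training per fold = 1870 - 374 = 1496

1496


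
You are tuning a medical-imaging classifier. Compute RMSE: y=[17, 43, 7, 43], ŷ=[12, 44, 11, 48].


MSE = 67/4 = 16.75
RMSE = √(67/4) = 4.0927

4.0927


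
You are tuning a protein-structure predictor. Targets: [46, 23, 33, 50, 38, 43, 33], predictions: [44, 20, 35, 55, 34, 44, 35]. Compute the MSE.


Squared errors: (46-44)²=4, (23-20)²=9, (33-35)²=4, (50-55)²=25, (38-34)²=16, (43-44)²=1, (33-35)²=4
Sum = 63
MSE = 63/7 = 9

9


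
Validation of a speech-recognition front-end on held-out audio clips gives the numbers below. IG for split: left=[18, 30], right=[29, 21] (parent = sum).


Parent = [47, 51], H_parent = 0.9988
H_left = 0.9544 (n=48), H_right = 0.9815 (n=50)
H_children = (48/98)·0.9544 + (50/98)·0.9815 = 0.9682
IG = 0.9988 - 0.9682 = 0.0306

0.0306


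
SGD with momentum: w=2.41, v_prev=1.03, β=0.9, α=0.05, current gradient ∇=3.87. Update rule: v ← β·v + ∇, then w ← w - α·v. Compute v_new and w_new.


v_new = 0.9·1.03 + 3.87 = 0.927 + 3.87 = 4.797
w_new = 2.41 - 0.05·4.797 = 2.41 - 0.23985 = 2.17015

v_new=4.797, w_new=2.17015


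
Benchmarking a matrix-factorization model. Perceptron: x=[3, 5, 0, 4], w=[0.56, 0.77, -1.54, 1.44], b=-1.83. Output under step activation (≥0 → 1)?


z = (3)·(0.56) + (5)·(0.77) + (0)·(-1.54) + (4)·(1.44) - 1.83
  = 9.46
step(z) = 1 (z≥0)

1


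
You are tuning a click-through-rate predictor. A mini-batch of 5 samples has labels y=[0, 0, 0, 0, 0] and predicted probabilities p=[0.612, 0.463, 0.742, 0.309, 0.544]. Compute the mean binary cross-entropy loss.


L[0] = -ln(1-0.612) = -ln(0.388) = 0.9467
L[1] = -ln(1-0.463) = -ln(0.537) = 0.6218
L[2] = -ln(1-0.742) = -ln(0.258) = 1.3548
L[3] = -ln(1-0.309) = -ln(0.691) = 0.3696
L[4] = -ln(1-0.544) = -ln(0.456) = 0.7853
mean = (0.9467 + 0.6218 + 1.3548 + 0.3696 + 0.7853)/5 = 0.8156

0.8156


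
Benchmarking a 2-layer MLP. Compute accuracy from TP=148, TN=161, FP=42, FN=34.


Accuracy = (TP+TN)/(TP+TN+FP+FN)
= (148+161)/(385)
= 309/385 = 80.26%

80.26%


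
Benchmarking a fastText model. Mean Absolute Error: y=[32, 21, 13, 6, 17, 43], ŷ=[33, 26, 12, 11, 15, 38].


Absolute errors: |32-33|=1, |21-26|=5, |13-12|=1, |6-11|=5, |17-15|=2, |43-38|=5
Sum = 19
MAE = 19/6 = 19/6

19/6


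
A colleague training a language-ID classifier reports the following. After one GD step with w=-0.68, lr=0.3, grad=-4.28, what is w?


w_new = w - α·∇
= -0.68 - 0.3·-4.28
= -0.68 + 1.284
= 0.604

0.604


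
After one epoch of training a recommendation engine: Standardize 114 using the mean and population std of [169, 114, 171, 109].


μ = 140.75, σ = 29.3119
z = (114 - 140.75)/29.3119 = -0.9126

-0.9126


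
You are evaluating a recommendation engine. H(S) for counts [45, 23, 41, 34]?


Probabilities: [45/143, 23/143, 41/143, 34/143] ≈ [0.3147, 0.1608, 0.2867, 0.2378]
H = -((45/143)·log₂(45/143) + (23/143)·log₂(23/143) + (41/143)·log₂(41/143) + (34/143)·log₂(34/143))
  = 1.9584 bits

1.9584 bits


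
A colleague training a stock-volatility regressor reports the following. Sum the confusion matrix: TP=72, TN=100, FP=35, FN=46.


Total = TP + TN + FP + FN
= 72 + 100 + 35 + 46
= 253
(Predicted positive: 107, predicted negative: 146)

253


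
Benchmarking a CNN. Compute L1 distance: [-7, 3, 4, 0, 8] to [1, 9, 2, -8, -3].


d = |-7-1| + |3-9| + |4-2| + |0+ 8| + |8+ 3|
  = 8 + 6 + 2 + 8 + 11
  = 35

35


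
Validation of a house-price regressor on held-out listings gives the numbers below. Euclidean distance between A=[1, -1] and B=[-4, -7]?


d = √((1+ 4)² + (-1+ 7)²)
  = √(25 + 36)
  = √61 = 7.8102

7.8102


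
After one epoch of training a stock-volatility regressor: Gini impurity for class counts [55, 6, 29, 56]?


Probabilities: [55/146, 6/146, 29/146, 56/146] ≈ [0.3767, 0.0411, 0.1986, 0.3836]
Σpᵢ² = (3025 + 36 + 841 + 3136)/146² = 7038/21316
Gini = 1 - Σpᵢ² = 1 - 7038/21316 = 0.6698

0.6698


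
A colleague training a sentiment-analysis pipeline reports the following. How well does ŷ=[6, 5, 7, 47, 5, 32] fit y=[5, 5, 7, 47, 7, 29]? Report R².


ȳ = 16.6667
SS_res = Σ(y-ŷ)² = 14
SS_tot = Σ(y-ȳ)² = 1531.33
R² = 1 - SS_res/SS_tot = 1 - 0.0091 = 0.9909

0.9909


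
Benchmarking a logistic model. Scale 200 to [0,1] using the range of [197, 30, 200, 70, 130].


min=30, max=200
(200-30)/(200-30) = 170/170 = 1.0

1.0


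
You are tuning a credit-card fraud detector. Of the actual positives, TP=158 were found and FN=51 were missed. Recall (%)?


Recall = TP/(TP+FN)
= 158/(158+51)
= 158/209 = 75.6%

75.6%


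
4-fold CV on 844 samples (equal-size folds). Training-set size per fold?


Fold size = 844/4 = 211
Training per fold = 844 - 211 = 633

633


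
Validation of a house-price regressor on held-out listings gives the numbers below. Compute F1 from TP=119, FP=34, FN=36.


Precision = 119/153 = 0.7778
Recall = 119/155 = 0.7677
F1 = 2·P·R/(P+R) = 2·TP/(2·TP+FP+FN) = 238/(238+34+36) = 238/308 = 0.7727

0.7727


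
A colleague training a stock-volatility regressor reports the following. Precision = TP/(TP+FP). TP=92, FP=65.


Precision = TP/(TP+FP)
= 92/(92+65)
= 92/157 = 58.6%

58.6%


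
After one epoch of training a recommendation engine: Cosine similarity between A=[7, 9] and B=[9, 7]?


A·B = 7·9 + 9·7 = 126
‖A‖ = √130 = 11.4018, ‖B‖ = √130 = 11.4018
cos = 126/(√130·√130) = 126/√16900 = 0.9692

0.9692


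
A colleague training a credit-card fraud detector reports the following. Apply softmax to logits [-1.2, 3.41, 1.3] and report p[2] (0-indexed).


Exponentials: e^-1.2=0.3012, e^3.41=30.2652, e^1.3=3.6693
Sum = 34.2357
Softmax = [0.0088, 0.884, 0.1072]
p[2] = 3.6693/34.2357 = 0.1072

0.1072


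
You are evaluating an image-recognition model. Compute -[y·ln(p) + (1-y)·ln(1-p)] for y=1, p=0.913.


BCE = -[y·ln(p) + (1-y)·ln(1-p)]
= -1·ln(0.913) - 0
= -ln(0.913) = 0.091

0.091


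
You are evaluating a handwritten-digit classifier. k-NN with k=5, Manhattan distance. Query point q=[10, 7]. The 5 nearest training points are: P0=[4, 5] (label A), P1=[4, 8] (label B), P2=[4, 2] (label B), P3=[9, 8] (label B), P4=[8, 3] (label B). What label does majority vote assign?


d(q,P0) = 8  (label A)
d(q,P1) = 7  (label B)
d(q,P2) = 11  (label B)
d(q,P3) = 2  (label B)
d(q,P4) = 6  (label B)
Votes: A=1, B=4
Majority → B

B


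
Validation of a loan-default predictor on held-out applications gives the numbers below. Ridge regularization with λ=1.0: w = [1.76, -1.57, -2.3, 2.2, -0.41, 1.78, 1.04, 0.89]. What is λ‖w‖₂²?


‖w‖₂² = (1.76)² + (-1.57)² + (-2.3)² + (2.2)² + (-0.41)² + (1.78)² + (1.04)² + (0.89)²
     = 3.0976 + 2.4649 + 5.29 + 4.84 + 0.1681 + 3.1684 + 1.0816 + 0.7921
     = 20.9027
λ·‖w‖₂² = 1.0·20.9027 = 20.9027

20.9027


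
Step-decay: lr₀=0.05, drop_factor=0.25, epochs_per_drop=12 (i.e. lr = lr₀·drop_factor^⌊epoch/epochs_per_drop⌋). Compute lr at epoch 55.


n_drops = ⌊55/12⌋ = 4
lr = 0.05·0.25^4 = 0.05·0.00390625 = 0.0001953125

0.0001953125


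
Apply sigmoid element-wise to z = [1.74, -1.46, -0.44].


σ(1.74) = 1/(1+e^-1.74) = 0.8507
σ(-1.46) = 1/(1+e^1.46) = 0.1885
σ(-0.44) = 1/(1+e^0.44) = 0.3917
result = [0.8507, 0.1885, 0.3917]

[0.8507, 0.1885, 0.3917]


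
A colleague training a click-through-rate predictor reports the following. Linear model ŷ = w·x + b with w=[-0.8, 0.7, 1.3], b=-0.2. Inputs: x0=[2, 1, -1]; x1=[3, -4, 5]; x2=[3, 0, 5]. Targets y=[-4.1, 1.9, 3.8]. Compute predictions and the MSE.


ŷ0 = (-0.8)·(2) + (0.7)·(1) + (1.3)·(-1) - 0.2 = -2.4
ŷ1 = (-0.8)·(3) + (0.7)·(-4) + (1.3)·(5) - 0.2 = 1.1
ŷ2 = (-0.8)·(3) + (0.7)·(0) + (1.3)·(5) - 0.2 = 3.9
errors² = [2.89, 0.64, 0.01]
MSE = 3.5400/3 = 1.18

1.18


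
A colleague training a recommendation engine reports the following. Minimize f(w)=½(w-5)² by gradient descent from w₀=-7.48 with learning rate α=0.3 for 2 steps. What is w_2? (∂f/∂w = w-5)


step 1: grad = -7.48-5 = -12.48; w = -7.48 - 0.3·(-12.48) = -3.736
step 2: grad = -3.736-5 = -8.736; w = -3.736 - 0.3·(-8.736) = -1.1152

-1.1152


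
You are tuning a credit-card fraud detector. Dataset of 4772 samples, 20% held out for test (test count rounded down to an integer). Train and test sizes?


Test = ⌊4772·20/100⌋ = 954
Train = 4772 - 954 = 3818

Train: 3818, Test: 954


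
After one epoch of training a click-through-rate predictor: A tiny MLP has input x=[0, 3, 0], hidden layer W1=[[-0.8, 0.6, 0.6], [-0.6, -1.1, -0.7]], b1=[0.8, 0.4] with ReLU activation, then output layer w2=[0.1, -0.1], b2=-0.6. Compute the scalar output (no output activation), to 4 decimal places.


z1[0] = (-0.8)·(0) + (0.6)·(3) + (0.6)·(0) + 0.8 = 2.6
z1[1] = (-0.6)·(0) + (-1.1)·(3) + (-0.7)·(0) + 0.4 = -2.9
h = ReLU(z1) = [2.6, 0.0]
output = (0.1)·(2.6) + (-0.1)·(0.0) - 0.6 = -0.34

-0.34


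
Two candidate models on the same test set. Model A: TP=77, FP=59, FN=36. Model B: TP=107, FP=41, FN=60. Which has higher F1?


Model A: P=77/136=0.5662, R=77/113=0.6814, F1=2PR/(P+R)=2TP/(2TP+FP+FN)=154/249=0.6185
Model B: P=107/148=0.723, R=107/167=0.6407, F1=2PR/(P+R)=2TP/(2TP+FP+FN)=214/315=0.6794
0.6185 < 0.6794 → Model B

Model B


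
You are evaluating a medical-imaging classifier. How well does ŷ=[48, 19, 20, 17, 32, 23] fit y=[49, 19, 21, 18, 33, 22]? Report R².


ȳ = 27
SS_res = Σ(y-ŷ)² = 5
SS_tot = Σ(y-ȳ)² = 726
R² = 1 - SS_res/SS_tot = 1 - 0.0069 = 0.9931

0.9931


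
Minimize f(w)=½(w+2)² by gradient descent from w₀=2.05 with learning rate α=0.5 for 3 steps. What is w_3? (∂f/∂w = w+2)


step 1: grad = 2.05+2 = 4.05; w = 2.05 - 0.5·(4.05) = 0.025
step 2: grad = 0.025+2 = 2.025; w = 0.025 - 0.5·(2.025) = -0.9875
step 3: grad = -0.9875+2 = 1.0125; w = -0.9875 - 0.5·(1.0125) = -1.49375

-1.49375


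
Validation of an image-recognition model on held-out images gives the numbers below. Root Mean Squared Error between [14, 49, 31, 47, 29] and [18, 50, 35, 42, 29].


MSE = 58/5 = 11.6
RMSE = √(58/5) = 3.4059

3.4059


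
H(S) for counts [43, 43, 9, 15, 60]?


Probabilities: [43/170, 43/170, 9/170, 15/170, 60/170] ≈ [0.2529, 0.2529, 0.0529, 0.0882, 0.3529]
H = -((43/170)·log₂(43/170) + (43/170)·log₂(43/170) + (9/170)·log₂(9/170) + (15/170)·log₂(15/170) + (60/170)·log₂(60/170))
  = 2.067 bits

2.067 bits


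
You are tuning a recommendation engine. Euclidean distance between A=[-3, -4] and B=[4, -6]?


d = √((-3-4)² + (-4+ 6)²)
  = √(49 + 4)
  = √53 = 7.2801

7.2801


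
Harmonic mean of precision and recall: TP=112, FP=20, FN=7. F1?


Precision = 112/132 = 0.8485
Recall = 112/119 = 0.9412
F1 = 2·P·R/(P+R) = 2·TP/(2·TP+FP+FN) = 224/(224+20+7) = 224/251 = 0.8924

0.8924


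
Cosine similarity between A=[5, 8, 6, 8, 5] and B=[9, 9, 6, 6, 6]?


A·B = 5·9 + 8·9 + 6·6 + 8·6 + 5·6 = 231
‖A‖ = √214 = 14.6287, ‖B‖ = √270 = 16.4317
cos = 231/(√214·√270) = 231/√57780 = 0.961

0.961


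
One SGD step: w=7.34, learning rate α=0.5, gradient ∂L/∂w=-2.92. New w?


w_new = w - α·∇
= 7.34 - 0.5·-2.92
= 7.34 + 1.46
= 8.8

8.8


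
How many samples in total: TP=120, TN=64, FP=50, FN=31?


Total = TP + TN + FP + FN
= 120 + 64 + 50 + 31
= 265
(Predicted positive: 170, predicted negative: 95)

265


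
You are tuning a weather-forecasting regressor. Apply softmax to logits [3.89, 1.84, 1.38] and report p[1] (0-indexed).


Exponentials: e^3.89=48.9109, e^1.84=6.2965, e^1.38=3.9749
Sum = 59.1823
Softmax = [0.8264, 0.1064, 0.0672]
p[1] = 6.2965/59.1823 = 0.1064

0.1064


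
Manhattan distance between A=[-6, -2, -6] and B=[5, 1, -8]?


d = |-6-5| + |-2-1| + |-6+ 8|
  = 11 + 3 + 2
  = 16

16


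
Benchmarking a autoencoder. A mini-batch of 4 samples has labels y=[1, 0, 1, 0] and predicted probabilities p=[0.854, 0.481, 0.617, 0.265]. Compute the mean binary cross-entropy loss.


L[0] = -ln(0.854) = 0.1578
L[1] = -ln(1-0.481) = -ln(0.519) = 0.6559
L[2] = -ln(0.617) = 0.4829
L[3] = -ln(1-0.265) = -ln(0.735) = 0.3079
mean = (0.1578 + 0.6559 + 0.4829 + 0.3079)/4 = 0.4011

0.4011


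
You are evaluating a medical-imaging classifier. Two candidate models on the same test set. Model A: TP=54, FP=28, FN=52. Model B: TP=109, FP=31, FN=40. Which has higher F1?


Model A: P=54/82=0.6585, R=54/106=0.5094, F1=2PR/(P+R)=2TP/(2TP+FP+FN)=108/188=0.5745
Model B: P=109/140=0.7786, R=109/149=0.7315, F1=2PR/(P+R)=2TP/(2TP+FP+FN)=218/289=0.7543
0.5745 < 0.7543 → Model B

Model B


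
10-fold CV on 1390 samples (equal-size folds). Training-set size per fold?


Fold size = 1390/10 = 139
Training per fold = 1390 - 139 = 1251

1251


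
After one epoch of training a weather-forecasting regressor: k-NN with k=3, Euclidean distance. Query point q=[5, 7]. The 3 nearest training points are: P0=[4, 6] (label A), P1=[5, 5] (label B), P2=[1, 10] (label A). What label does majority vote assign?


d(q,P0) = 1.4142  (label A)
d(q,P1) = 2.0  (label B)
d(q,P2) = 5.0  (label A)
Votes: A=2, B=1
Majority → A

A


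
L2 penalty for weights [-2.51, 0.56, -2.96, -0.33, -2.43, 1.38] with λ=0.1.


‖w‖₂² = (-2.51)² + (0.56)² + (-2.96)² + (-0.33)² + (-2.43)² + (1.38)²
     = 6.3001 + 0.3136 + 8.7616 + 0.1089 + 5.9049 + 1.9044
     = 23.2935
λ·‖w‖₂² = 0.1·23.2935 = 2.32935

2.32935


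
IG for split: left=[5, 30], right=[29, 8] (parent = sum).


Parent = [34, 38], H_parent = 0.9978
H_left = 0.5917 (n=35), H_right = 0.7532 (n=37)
H_children = (35/72)·0.5917 + (37/72)·0.7532 = 0.6747
IG = 0.9978 - 0.6747 = 0.3231

0.3231


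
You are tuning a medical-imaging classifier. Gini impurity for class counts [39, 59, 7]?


Probabilities: [39/105, 59/105, 7/105] ≈ [0.3714, 0.5619, 0.0667]
Σpᵢ² = (1521 + 3481 + 49)/105² = 5051/11025
Gini = 1 - Σpᵢ² = 1 - 5051/11025 = 0.5419

0.5419


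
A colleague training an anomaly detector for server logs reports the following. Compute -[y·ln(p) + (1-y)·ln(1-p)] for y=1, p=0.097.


BCE = -[y·ln(p) + (1-y)·ln(1-p)]
= -1·ln(0.097) - 0
= -ln(0.097) = 2.333

2.333


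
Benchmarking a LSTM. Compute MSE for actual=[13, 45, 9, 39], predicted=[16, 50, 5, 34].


Squared errors: (13-16)²=9, (45-50)²=25, (9-5)²=16, (39-34)²=25
Sum = 75
MSE = 75/4 = 75/4

75/4


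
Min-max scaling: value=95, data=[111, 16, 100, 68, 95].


min=16, max=111
(95-16)/(111-16) = 79/95 = 0.8316

0.8316


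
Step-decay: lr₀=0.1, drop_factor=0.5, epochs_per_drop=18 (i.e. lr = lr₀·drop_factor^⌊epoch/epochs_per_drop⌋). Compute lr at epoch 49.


n_drops = ⌊49/18⌋ = 2
lr = 0.1·0.5^2 = 0.1·0.25 = 0.025

0.025


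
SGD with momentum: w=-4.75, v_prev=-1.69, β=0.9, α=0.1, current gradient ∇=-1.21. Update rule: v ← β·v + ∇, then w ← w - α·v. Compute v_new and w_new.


v_new = 0.9·-1.69 - 1.21 = -1.521 - 1.21 = -2.731
w_new = -4.75 - 0.1·-2.731 = -4.75 + 0.2731 = -4.4769

v_new=-2.731, w_new=-4.4769


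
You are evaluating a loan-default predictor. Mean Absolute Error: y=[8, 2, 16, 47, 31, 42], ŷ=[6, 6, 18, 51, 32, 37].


Absolute errors: |8-6|=2, |2-6|=4, |16-18|=2, |47-51|=4, |31-32|=1, |42-37|=5
Sum = 18
MAE = 18/6 = 3

3


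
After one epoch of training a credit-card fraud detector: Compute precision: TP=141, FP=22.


Precision = TP/(TP+FP)
= 141/(141+22)
= 141/163 = 86.5%

86.5%


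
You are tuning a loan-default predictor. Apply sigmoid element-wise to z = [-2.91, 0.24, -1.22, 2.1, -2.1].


σ(-2.91) = 1/(1+e^2.91) = 0.0517
σ(0.24) = 1/(1+e^-0.24) = 0.5597
σ(-1.22) = 1/(1+e^1.22) = 0.2279
σ(2.1) = 1/(1+e^-2.1) = 0.8909
σ(-2.1) = 1/(1+e^2.1) = 0.1091
result = [0.0517, 0.5597, 0.2279, 0.8909, 0.1091]

[0.0517, 0.5597, 0.2279, 0.8909, 0.1091]


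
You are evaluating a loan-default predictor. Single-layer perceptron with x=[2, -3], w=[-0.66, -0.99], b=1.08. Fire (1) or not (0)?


z = (2)·(-0.66) + (-3)·(-0.99) + 1.08
  = 2.73
step(z) = 1 (z≥0)

1


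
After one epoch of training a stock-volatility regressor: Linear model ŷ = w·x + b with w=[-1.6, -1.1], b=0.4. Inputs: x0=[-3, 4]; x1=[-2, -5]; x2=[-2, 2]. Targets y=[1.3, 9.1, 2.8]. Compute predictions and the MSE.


ŷ0 = (-1.6)·(-3) + (-1.1)·(4) + 0.4 = 0.8
ŷ1 = (-1.6)·(-2) + (-1.1)·(-5) + 0.4 = 9.1
ŷ2 = (-1.6)·(-2) + (-1.1)·(2) + 0.4 = 1.4
errors² = [0.25, 0.0, 1.96]
MSE = 2.2100/3 = 0.7367

0.7367


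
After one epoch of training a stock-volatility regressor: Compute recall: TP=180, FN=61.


Recall = TP/(TP+FN)
= 180/(180+61)
= 180/241 = 74.69%

74.69%


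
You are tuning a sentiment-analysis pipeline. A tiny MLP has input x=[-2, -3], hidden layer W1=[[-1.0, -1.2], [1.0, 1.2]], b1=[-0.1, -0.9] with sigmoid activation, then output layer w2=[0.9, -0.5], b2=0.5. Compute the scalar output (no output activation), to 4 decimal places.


z1[0] = (-1.0)·(-2) + (-1.2)·(-3) - 0.1 = 5.5
z1[1] = (1.0)·(-2) + (1.2)·(-3) - 0.9 = -6.5
h = sigmoid(z1) = [0.9959, 0.0015]
output = (0.9)·(0.9959) + (-0.5)·(0.0015) + 0.5 = 1.3956

1.3956


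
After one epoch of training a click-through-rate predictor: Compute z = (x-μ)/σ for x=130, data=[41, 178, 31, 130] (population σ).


μ = 95, σ = 61.4939
z = (130 - 95)/61.4939 = 0.5692

0.5692


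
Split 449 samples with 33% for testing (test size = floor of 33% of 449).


Test = ⌊449·33/100⌋ = 148
Train = 449 - 148 = 301

Train: 301, Test: 148


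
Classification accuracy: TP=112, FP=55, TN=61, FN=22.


Accuracy = (TP+TN)/(TP+TN+FP+FN)
= (112+61)/(250)
= 173/250 = 69.2%

69.2%


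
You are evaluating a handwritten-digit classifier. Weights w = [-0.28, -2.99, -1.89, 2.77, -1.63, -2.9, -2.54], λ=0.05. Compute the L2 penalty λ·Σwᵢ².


‖w‖₂² = (-0.28)² + (-2.99)² + (-1.89)² + (2.77)² + (-1.63)² + (-2.9)² + (-2.54)²
     = 0.0784 + 8.9401 + 3.5721 + 7.6729 + 2.6569 + 8.41 + 6.4516
     = 37.782
λ·‖w‖₂² = 0.05·37.782 = 1.8891

1.8891


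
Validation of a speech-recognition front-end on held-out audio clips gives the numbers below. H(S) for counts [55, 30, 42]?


Probabilities: [55/127, 30/127, 42/127] ≈ [0.4331, 0.2362, 0.3307]
H = -((55/127)·log₂(55/127) + (30/127)·log₂(30/127) + (42/127)·log₂(42/127))
  = 1.5426 bits

1.5426 bits


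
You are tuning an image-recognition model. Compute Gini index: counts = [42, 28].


Probabilities: [42/70, 28/70] ≈ [0.6, 0.4]
Σpᵢ² = (1764 + 784)/70² = 2548/4900
Gini = 1 - Σpᵢ² = 1 - 2548/4900 = 0.48

0.48


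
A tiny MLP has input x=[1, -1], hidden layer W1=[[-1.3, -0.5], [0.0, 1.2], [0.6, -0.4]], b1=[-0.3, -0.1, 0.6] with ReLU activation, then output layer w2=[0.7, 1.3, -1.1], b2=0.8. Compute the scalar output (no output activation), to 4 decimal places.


z1[0] = (-1.3)·(1) + (-0.5)·(-1) - 0.3 = -1.1
z1[1] = (0.0)·(1) + (1.2)·(-1) - 0.1 = -1.3
z1[2] = (0.6)·(1) + (-0.4)·(-1) + 0.6 = 1.6
h = ReLU(z1) = [0.0, 0.0, 1.6]
output = (0.7)·(0.0) + (1.3)·(0.0) + (-1.1)·(1.6) + 0.8 = -0.96

-0.96


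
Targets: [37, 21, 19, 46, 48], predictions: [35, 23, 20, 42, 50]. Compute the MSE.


Squared errors: (37-35)²=4, (21-23)²=4, (19-20)²=1, (46-42)²=16, (48-50)²=4
Sum = 29
MSE = 29/5 = 29/5

29/5
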